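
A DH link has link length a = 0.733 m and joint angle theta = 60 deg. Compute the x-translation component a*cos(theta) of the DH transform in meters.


a*cos(theta) = 0.733*cos(60 deg) = 0.3665

0.3665 m


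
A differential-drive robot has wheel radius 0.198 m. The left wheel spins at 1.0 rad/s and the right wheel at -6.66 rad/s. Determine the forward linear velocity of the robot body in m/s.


v = r*(wR + wL)/2 = 0.198*(-6.66 + 1.0)/2 = -0.5603

-0.5603 m/s


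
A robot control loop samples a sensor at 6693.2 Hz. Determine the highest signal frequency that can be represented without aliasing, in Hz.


f_max = f_s/2 = 6693.2/2 = 3346.6000

3346.6000 Hz


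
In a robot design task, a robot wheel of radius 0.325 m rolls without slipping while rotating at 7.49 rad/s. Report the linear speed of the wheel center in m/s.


v = omega * r = 7.49 * 0.325 = 2.4343

2.4343 m/s


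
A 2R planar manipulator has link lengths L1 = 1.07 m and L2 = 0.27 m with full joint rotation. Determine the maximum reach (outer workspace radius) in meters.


r_max = L1 + L2 = 1.07 + 0.27 = 1.3400

1.3400 m


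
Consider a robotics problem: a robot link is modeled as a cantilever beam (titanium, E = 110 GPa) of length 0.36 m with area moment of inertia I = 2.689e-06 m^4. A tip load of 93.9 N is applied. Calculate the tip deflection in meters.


delta = F*L^3/(3*E*I) = 93.9*0.36^3/(3*1.100e+11*2.689e-06)
      = 4.3809984/887370 = 4.9371e-06

4.9371e-06 m


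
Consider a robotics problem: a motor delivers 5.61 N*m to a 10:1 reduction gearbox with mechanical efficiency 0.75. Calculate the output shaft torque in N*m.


tau_out = tau_in * N * eta = 5.61 * 10 * 0.75 = 42.0750

42.0750 N*m


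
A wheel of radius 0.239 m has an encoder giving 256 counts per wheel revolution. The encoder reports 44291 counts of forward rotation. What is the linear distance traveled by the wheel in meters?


revs = 44291/256 = 173.011719
d = revs * 2*pi*r = 173.011719 * 2*pi*0.239 = 259.8085

259.8085 m


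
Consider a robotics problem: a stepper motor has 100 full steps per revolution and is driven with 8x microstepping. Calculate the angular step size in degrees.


step = 360/(100*8) = 360/800 = 0.4500

0.4500 degrees


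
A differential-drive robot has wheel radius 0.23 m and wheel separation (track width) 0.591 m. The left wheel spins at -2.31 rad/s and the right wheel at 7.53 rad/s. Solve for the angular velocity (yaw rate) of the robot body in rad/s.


omega = r*(wR - wL)/L = 0.23*(7.53 - (-2.31))/0.591 = 3.8294

3.8294 rad/s


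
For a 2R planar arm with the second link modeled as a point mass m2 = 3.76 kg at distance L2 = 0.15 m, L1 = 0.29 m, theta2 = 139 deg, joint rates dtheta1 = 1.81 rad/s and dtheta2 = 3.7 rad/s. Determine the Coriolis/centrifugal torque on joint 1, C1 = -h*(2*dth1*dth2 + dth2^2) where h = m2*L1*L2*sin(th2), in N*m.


h = m2*L1*L2*sin(th2) = 3.76*0.29*0.15*sin(139 deg) = 0.107305
C1 = -h*(2*1.81*3.7 + 3.7^2) = -0.107305*27.0840 = -2.9062

-2.9062 N*m


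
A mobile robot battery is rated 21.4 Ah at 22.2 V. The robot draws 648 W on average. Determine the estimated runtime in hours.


E = 21.4*22.2 = 475.0800 Wh
t = E/P = 475.0800/648 = 0.7331

0.7331 hours


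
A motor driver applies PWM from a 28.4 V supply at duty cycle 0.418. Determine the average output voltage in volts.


V_avg = V_supply * D = 28.4*0.418 = 11.8712

11.8712 V


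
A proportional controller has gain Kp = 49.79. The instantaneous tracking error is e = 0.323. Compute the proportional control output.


u_P = Kp * e = 49.79 * 0.323 = 16.0822

16.0822


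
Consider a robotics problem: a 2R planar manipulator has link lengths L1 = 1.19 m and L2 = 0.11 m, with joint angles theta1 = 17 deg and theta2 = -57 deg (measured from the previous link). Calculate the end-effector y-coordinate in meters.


y = L1*sin(th1) + L2*sin(th1+th2) = 1.19*sin(17 deg) + 0.11*sin(-40 deg) = 0.2772

0.2772 m


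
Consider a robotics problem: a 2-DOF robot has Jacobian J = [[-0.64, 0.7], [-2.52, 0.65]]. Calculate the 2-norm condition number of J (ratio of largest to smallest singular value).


JJ^T eigenvalues: trace(JJ^T) = 7.6725, det(JJ^T) = det(J)^2 = 1.81710400
s_max^2 = (7.6725 + sqrt(51.59884025))/2 = 7.42786664
s_min^2 = (7.6725 - sqrt(51.59884025))/2 = 0.24463336
kappa = s_max/s_min = sqrt(7.42786664/0.24463336) = 5.5103

5.5103


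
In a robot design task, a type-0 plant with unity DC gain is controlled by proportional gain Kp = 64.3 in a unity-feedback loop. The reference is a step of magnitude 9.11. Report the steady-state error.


e_ss = R/(1 + Kp) = 9.11/(1 + 64.3) = 9.11/65.3000 = 0.1395

0.1395


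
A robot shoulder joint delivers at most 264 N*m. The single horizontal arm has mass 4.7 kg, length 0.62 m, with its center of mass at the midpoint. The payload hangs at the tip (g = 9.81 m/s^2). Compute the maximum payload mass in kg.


tau_arm = m_arm*g*(L/2) = 4.7*9.81*0.62/2 = 14.2932 N*m
tau_payload = tau_max - tau_arm = 264 - 14.2932 = 249.7068
m_payload = tau_payload / (g*L) = 249.7068 / (9.81*0.62) = 41.0553

41.0553 kg


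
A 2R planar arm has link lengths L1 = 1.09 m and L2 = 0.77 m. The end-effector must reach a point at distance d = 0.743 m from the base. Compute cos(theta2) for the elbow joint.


cos(th2) = (d^2 - L1^2 - L2^2)/(2*L1*L2) = (0.743^2 - 1.09^2 - 0.77^2)/(2*1.09*0.77) = -0.7321

-0.7321


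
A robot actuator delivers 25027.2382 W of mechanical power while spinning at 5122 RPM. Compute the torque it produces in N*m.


omega = 5122 * 2*pi/60 = 536.374586 rad/s
tau = P / omega = 25027.2382 / 536.374586 = 46.6600

46.6600 N*m


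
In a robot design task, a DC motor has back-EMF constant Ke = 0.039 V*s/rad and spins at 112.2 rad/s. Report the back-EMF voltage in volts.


V_emf = Ke * omega = 0.039*112.2 = 4.3758

4.3758 V


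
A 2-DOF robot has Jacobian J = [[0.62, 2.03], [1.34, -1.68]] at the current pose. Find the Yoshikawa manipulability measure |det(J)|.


det(J) = 0.62*-1.68 - (2.03)*(1.34) = -3.7618
|det(J)| = 3.7618

3.7618


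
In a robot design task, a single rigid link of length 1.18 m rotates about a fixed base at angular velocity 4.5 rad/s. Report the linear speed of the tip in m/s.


v = L*omega = 1.18 * 4.5 = 5.3100

5.3100 m/s


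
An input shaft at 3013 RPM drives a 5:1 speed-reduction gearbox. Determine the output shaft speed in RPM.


omega_out = omega_in / N = 3013 / 5 = 602.6000

602.6000 RPM


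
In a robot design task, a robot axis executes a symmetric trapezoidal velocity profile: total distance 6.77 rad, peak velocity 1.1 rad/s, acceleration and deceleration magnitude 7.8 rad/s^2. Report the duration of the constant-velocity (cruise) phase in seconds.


t_acc = v/a = 0.141026 s, d_acc = v^2/(2a) = 0.077564 rad each
d_cruise = 6.77 - 2*0.077564 = 6.614872 rad
t_cruise = d_cruise/v = 6.614872/1.1 = 6.0135

6.0135 s


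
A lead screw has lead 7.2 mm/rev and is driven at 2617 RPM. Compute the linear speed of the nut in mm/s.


v = lead * (RPM/60) = 7.2*2617/60 = 314.0400

314.0400 mm/s


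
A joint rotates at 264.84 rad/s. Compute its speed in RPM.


RPM = 264.84 * 60/(2*pi) = 2529.0357

2529.0357 RPM


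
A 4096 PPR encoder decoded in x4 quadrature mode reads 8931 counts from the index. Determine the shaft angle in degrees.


angle = counts * 360 / (PPR*4) = 8931 * 360 / 16384 = 196.2378

196.2378 degrees


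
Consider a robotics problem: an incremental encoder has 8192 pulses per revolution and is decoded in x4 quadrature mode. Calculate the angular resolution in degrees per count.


resolution = 360 / (PPR * 4) = 360 / 32768 = 0.0110

0.0110 degrees


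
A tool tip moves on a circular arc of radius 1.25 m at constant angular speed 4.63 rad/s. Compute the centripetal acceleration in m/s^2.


a_c = omega^2 * r = 4.63^2 * 1.25 = 26.7961

26.7961 m/s^2


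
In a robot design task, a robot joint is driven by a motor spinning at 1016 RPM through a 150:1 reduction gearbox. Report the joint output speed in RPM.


omega_joint = omega_motor / N = 1016 / 150 = 6.7733

6.7733 RPM


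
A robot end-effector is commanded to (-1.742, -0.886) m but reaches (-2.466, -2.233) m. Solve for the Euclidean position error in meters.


dx = -2.466 - (-1.742) = -0.7240, dy = -2.233 - (-0.886) = -1.3470
err = sqrt(0.524176 + 1.814409) = 1.5292

1.5292 m


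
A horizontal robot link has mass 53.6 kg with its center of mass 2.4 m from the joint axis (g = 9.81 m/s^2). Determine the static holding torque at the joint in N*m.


tau = m*g*L = 53.6 * 9.81 * 2.4 = 1261.9584

1261.9584 N*m


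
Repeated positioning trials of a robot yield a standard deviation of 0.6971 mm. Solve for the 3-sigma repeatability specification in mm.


repeatability = 3*sigma = 3*0.6971 = 2.0913

2.0913 mm


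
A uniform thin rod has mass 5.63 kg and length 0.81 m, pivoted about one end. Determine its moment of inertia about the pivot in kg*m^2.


I = (1/3)*m*L^2 = (1/3)*5.63*0.81^2 = 1.2313

1.2313 kg*m^2


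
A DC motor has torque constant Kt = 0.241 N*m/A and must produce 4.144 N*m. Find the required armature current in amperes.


I = tau / Kt = 4.144/0.241 = 17.1950

17.1950 A


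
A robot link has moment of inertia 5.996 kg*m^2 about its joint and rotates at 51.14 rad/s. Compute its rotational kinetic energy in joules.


KE = (1/2)*I*omega^2 = 0.5*5.996*51.14^2 = 7840.6682

7840.6682 J


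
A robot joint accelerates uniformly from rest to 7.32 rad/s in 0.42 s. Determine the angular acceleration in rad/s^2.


alpha = delta_omega / t = 7.32 / 0.42 = 17.4286

17.4286 rad/s^2


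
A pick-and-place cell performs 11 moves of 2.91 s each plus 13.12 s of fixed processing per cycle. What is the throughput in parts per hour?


T_cycle = 11*2.91 + 13.12 = 45.1300 s
rate = 3600/T = 79.7696

79.7696 parts/hour


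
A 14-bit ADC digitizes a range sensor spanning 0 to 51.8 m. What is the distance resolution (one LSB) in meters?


res = range / 2^n = 51.8/2^14 = 51.8/16384 = 0.0032

0.0032 m


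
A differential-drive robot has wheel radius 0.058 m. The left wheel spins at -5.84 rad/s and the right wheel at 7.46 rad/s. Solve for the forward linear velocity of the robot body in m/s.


v = r*(wR + wL)/2 = 0.058*(7.46 + -5.84)/2 = 0.0470

0.0470 m/s


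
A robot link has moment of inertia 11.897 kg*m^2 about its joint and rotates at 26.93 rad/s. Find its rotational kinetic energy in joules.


KE = (1/2)*I*omega^2 = 0.5*11.897*26.93^2 = 4314.0003

4314.0003 J


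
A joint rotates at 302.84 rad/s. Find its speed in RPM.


RPM = 302.84 * 60/(2*pi) = 2891.9090

2891.9090 RPM


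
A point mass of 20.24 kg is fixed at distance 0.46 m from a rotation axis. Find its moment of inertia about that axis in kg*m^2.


I = m*r^2 = 20.24*0.46^2 = 4.2828

4.2828 kg*m^2


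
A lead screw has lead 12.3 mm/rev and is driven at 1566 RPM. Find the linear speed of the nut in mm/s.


v = lead * (RPM/60) = 12.3*1566/60 = 321.0300

321.0300 mm/s


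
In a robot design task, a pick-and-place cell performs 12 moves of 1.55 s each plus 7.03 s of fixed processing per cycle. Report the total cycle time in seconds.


T = 12*1.55 + 7.03 = 25.6300

25.6300 s


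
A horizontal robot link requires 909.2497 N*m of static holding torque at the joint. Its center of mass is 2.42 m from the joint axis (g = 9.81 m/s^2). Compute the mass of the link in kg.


m = tau / (g*L) = 909.2497 / (9.81 * 2.42) = 38.3000

38.3000 kg


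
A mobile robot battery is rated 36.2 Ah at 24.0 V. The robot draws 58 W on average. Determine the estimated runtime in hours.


E = 36.2*24.0 = 868.8000 Wh
t = E/P = 868.8000/58 = 14.9793

14.9793 hours


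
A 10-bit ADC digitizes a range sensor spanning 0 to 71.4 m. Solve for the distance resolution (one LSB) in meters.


res = range / 2^n = 71.4/2^10 = 71.4/1024 = 0.0697

0.0697 m


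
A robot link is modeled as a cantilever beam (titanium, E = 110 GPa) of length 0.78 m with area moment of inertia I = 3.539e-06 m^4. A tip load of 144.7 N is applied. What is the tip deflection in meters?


delta = F*L^3/(3*E*I) = 144.7*0.78^3/(3*1.100e+11*3.539e-06)
      = 68.6676744/1167870 = 5.8797e-05

5.8797e-05 m


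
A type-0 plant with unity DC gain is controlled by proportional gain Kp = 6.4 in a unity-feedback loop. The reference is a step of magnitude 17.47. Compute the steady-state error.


e_ss = R/(1 + Kp) = 17.47/(1 + 6.4) = 17.47/7.4000 = 2.3608

2.3608


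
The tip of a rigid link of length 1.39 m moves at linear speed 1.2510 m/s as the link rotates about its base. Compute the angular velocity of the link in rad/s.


omega = v / L = 1.2510 / 1.39 = 0.9000

0.9000 rad/s


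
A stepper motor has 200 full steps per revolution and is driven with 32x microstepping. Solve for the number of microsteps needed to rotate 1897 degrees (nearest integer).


step_size = 360/(200*32) = 360/6400 = 0.056250 deg
n = 1897/(360/6400) = 1897*6400/360 = 33724.4444 -> 33724

33724 steps


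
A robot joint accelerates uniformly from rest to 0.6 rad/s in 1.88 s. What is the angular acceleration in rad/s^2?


alpha = delta_omega / t = 0.6 / 1.88 = 0.3191

0.3191 rad/s^2


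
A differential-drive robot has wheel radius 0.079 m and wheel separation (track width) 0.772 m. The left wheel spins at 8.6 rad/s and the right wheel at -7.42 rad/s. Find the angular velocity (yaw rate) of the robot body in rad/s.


omega = r*(wR - wL)/L = 0.079*(-7.42 - (8.6))/0.772 = -1.6394

-1.6394 rad/s


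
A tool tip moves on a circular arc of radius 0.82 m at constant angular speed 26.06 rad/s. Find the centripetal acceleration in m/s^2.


a_c = omega^2 * r = 26.06^2 * 0.82 = 556.8814

556.8814 m/s^2


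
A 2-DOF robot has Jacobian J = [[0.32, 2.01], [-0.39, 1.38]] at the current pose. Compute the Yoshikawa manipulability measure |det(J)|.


det(J) = 0.32*1.38 - (2.01)*(-0.39) = 1.2255
|det(J)| = 1.2255

1.2255


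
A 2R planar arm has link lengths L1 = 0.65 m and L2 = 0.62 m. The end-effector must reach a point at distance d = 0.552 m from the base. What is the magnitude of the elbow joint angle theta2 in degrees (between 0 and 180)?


cos(th2) = (d^2 - L1^2 - L2^2)/(2*L1*L2) = (0.552^2 - 0.65^2 - 0.62^2)/(2*0.65*0.62) = -0.62307196
th2 = acos(-0.62307196) = 128.5408 deg

128.5408 degrees


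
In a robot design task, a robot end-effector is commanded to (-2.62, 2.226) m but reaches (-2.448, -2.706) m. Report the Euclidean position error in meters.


dx = -2.448 - (-2.62) = 0.1720, dy = -2.706 - (2.226) = -4.9320
err = sqrt(0.029584 + 24.324624) = 4.9350

4.9350 m


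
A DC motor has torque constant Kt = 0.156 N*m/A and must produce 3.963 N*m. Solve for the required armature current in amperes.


I = tau / Kt = 3.963/0.156 = 25.4038

25.4038 A


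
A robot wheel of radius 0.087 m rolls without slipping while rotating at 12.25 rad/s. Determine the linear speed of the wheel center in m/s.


v = omega * r = 12.25 * 0.087 = 1.0657

1.0657 m/s


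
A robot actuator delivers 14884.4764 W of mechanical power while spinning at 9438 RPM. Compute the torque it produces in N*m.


omega = 9438 * 2*pi/60 = 988.345049 rad/s
tau = P / omega = 14884.4764 / 988.345049 = 15.0600

15.0600 N*m


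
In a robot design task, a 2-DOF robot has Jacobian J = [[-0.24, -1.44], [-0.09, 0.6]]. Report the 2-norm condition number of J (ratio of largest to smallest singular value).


JJ^T eigenvalues: trace(JJ^T) = 2.4993, det(JJ^T) = det(J)^2 = 0.07485696
s_max^2 = (2.4993 + sqrt(5.94707265))/2 = 2.46898103
s_min^2 = (2.4993 - sqrt(5.94707265))/2 = 0.03031897
kappa = s_max/s_min = sqrt(2.46898103/0.03031897) = 9.0241

9.0241


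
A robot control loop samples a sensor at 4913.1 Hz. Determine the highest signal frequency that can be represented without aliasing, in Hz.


f_max = f_s/2 = 4913.1/2 = 2456.5500

2456.5500 Hz


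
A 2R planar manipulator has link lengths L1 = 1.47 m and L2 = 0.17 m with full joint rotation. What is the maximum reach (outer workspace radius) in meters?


r_max = L1 + L2 = 1.47 + 0.17 = 1.6400

1.6400 m


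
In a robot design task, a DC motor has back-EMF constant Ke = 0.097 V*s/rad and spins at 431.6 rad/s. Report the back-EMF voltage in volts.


V_emf = Ke * omega = 0.097*431.6 = 41.8652

41.8652 V


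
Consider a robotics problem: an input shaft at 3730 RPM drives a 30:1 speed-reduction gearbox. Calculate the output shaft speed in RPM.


omega_out = omega_in / N = 3730 / 30 = 124.3333

124.3333 RPM


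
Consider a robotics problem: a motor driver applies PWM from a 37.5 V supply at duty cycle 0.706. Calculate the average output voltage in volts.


V_avg = V_supply * D = 37.5*0.706 = 26.4750

26.4750 V


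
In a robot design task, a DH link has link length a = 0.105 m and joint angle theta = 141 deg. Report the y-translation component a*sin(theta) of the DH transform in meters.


a*sin(theta) = 0.105*sin(141 deg) = 0.0661

0.0661 m


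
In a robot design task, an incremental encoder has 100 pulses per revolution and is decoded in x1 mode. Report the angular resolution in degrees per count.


resolution = 360 / (PPR * 1) = 360 / 100 = 3.6000

3.6000 degrees


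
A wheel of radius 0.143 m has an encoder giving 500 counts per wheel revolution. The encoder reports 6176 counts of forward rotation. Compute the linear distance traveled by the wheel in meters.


revs = 6176/500 = 12.352000
d = revs * 2*pi*r = 12.352000 * 2*pi*0.143 = 11.0982

11.0982 m


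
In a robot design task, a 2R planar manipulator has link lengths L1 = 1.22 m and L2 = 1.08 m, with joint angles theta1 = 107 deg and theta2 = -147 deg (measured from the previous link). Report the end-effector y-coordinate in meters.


y = L1*sin(th1) + L2*sin(th1+th2) = 1.22*sin(107 deg) + 1.08*sin(-40 deg) = 0.4725

0.4725 m


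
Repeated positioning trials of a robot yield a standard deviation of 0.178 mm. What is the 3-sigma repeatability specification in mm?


repeatability = 3*sigma = 3*0.178 = 0.5340

0.5340 mm


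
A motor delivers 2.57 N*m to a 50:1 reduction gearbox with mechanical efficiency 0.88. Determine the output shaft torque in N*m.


tau_out = tau_in * N * eta = 2.57 * 50 * 0.88 = 113.0800

113.0800 N*m


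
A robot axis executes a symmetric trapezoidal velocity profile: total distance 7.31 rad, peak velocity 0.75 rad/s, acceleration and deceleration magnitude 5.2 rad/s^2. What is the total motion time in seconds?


t_acc = v/a = 0.75/5.2 = 0.144231 s
d_acc = v^2/(2a) = 0.054087 rad (each ramp)
d_cruise = 7.31 - 2*0.054087 = 7.201826 rad
t_cruise = 7.201826/0.75 = 9.602435 s
t_total = 2*0.144231 + 9.602435 = 9.8909

9.8909 s


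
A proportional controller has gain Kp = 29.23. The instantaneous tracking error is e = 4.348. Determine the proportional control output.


u_P = Kp * e = 29.23 * 4.348 = 127.0920

127.0920


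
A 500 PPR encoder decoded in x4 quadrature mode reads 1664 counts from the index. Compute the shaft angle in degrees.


angle = counts * 360 / (PPR*4) = 1664 * 360 / 2000 = 299.5200

299.5200 degrees


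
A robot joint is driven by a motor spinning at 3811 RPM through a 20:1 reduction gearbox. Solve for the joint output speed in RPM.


omega_joint = omega_motor / N = 3811 / 20 = 190.5500

190.5500 RPM


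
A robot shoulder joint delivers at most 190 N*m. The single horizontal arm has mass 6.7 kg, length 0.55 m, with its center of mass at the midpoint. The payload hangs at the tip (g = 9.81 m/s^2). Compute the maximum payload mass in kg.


tau_arm = m_arm*g*(L/2) = 6.7*9.81*0.55/2 = 18.0749 N*m
tau_payload = tau_max - tau_arm = 190 - 18.0749 = 171.9251
m_payload = tau_payload / (g*L) = 171.9251 / (9.81*0.55) = 31.8645

31.8645 kg


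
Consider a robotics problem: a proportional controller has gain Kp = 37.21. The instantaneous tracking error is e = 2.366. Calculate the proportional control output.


u_P = Kp * e = 37.21 * 2.366 = 88.0389

88.0389


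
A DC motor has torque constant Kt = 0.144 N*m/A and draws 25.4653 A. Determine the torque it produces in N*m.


tau = Kt * I = 0.144*25.4653 = 3.6670

3.6670 N*m


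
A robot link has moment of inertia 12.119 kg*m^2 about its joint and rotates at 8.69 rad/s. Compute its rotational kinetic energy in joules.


KE = (1/2)*I*omega^2 = 0.5*12.119*8.69^2 = 457.5898

457.5898 J


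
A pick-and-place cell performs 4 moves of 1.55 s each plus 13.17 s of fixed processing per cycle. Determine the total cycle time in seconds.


T = 4*1.55 + 13.17 = 19.3700

19.3700 s


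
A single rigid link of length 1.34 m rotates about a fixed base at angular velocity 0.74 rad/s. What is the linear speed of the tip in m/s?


v = L*omega = 1.34 * 0.74 = 0.9916

0.9916 m/s


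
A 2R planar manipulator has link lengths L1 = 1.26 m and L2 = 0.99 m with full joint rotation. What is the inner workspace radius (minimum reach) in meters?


r_min = |L1 - L2| = |1.26 - 0.99| = 0.2700

0.2700 m


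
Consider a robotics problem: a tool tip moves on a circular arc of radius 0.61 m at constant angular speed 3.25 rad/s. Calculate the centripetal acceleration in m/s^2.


a_c = omega^2 * r = 3.25^2 * 0.61 = 6.4431

6.4431 m/s^2


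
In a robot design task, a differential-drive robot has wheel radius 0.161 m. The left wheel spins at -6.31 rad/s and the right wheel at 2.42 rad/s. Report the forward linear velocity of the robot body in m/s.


v = r*(wR + wL)/2 = 0.161*(2.42 + -6.31)/2 = -0.3131

-0.3131 m/s


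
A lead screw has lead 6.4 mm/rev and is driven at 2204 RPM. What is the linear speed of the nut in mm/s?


v = lead * (RPM/60) = 6.4*2204/60 = 235.0933

235.0933 mm/s


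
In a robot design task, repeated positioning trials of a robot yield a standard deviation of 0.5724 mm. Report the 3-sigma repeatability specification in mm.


repeatability = 3*sigma = 3*0.5724 = 1.7172

1.7172 mm


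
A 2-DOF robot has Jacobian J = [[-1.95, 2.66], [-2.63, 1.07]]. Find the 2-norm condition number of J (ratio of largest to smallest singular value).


JJ^T eigenvalues: trace(JJ^T) = 18.9399, det(JJ^T) = det(J)^2 = 24.10122649
s_max^2 = (18.9399 + sqrt(262.31490605))/2 = 17.56801931
s_min^2 = (18.9399 - sqrt(262.31490605))/2 = 1.37188069
kappa = s_max/s_min = sqrt(17.56801931/1.37188069) = 3.5785

3.5785


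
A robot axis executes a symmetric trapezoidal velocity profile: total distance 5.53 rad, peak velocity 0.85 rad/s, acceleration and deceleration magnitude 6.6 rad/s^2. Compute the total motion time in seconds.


t_acc = v/a = 0.85/6.6 = 0.128788 s
d_acc = v^2/(2a) = 0.054735 rad (each ramp)
d_cruise = 5.53 - 2*0.054735 = 5.420530 rad
t_cruise = 5.420530/0.85 = 6.377094 s
t_total = 2*0.128788 + 6.377094 = 6.6347

6.6347 s


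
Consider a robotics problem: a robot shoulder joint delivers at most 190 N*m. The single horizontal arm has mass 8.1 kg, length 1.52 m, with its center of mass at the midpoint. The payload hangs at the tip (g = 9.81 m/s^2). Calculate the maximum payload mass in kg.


tau_arm = m_arm*g*(L/2) = 8.1*9.81*1.52/2 = 60.3904 N*m
tau_payload = tau_max - tau_arm = 190 - 60.3904 = 129.6096
m_payload = tau_payload / (g*L) = 129.6096 / (9.81*1.52) = 8.6921

8.6921 kg


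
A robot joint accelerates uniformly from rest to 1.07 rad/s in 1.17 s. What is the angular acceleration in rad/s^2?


alpha = delta_omega / t = 1.07 / 1.17 = 0.9145

0.9145 rad/s^2


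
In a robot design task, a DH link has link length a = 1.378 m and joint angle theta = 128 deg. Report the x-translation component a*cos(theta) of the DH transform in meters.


a*cos(theta) = 1.378*cos(128 deg) = -0.8484

-0.8484 m


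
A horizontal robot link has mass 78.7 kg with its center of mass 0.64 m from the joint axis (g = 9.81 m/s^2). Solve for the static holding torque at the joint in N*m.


tau = m*g*L = 78.7 * 9.81 * 0.64 = 494.1101

494.1101 N*m


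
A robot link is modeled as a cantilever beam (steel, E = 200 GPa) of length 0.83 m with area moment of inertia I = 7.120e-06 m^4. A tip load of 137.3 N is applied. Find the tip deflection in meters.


delta = F*L^3/(3*E*I) = 137.3*0.83^3/(3*2.000e+11*7.120e-06)
      = 78.5063551/4272000 = 1.8377e-05

1.8377e-05 m


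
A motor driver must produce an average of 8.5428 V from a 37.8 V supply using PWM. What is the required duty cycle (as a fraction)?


D = V_avg/V_supply = 8.5428/37.8 = 0.2260

0.2260


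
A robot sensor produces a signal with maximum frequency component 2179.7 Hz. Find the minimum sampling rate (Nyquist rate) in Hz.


f_s,min = 2*f_max = 2*2179.7 = 4359.4000

4359.4000 Hz


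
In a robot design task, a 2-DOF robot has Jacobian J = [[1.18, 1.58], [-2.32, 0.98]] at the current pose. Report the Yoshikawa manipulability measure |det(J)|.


det(J) = 1.18*0.98 - (1.58)*(-2.32) = 4.8220
|det(J)| = 4.8220

4.8220


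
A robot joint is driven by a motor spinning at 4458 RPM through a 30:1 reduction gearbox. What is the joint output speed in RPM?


omega_joint = omega_motor / N = 4458 / 30 = 148.6000

148.6000 RPM


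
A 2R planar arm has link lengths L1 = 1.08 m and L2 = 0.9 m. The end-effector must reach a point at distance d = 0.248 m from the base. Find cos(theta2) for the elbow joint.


cos(th2) = (d^2 - L1^2 - L2^2)/(2*L1*L2) = (0.248^2 - 1.08^2 - 0.9^2)/(2*1.08*0.9) = -0.9850

-0.9850


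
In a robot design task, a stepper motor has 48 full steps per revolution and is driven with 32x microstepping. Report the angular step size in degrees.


step = 360/(48*32) = 360/1536 = 0.2344

0.2344 degrees


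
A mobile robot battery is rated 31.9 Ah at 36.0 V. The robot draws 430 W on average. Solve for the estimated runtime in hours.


E = 31.9*36.0 = 1148.4000 Wh
t = E/P = 1148.4000/430 = 2.6707

2.6707 hours


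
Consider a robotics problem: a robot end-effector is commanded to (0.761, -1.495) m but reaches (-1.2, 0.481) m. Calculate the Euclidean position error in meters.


dx = -1.2 - (0.761) = -1.9610, dy = 0.481 - (-1.495) = 1.9760
err = sqrt(3.845521 + 3.904576) = 2.7839

2.7839 m


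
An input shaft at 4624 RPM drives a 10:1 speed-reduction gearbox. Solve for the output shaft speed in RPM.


omega_out = omega_in / N = 4624 / 10 = 462.4000

462.4000 RPM


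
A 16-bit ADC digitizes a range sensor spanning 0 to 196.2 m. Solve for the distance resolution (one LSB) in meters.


res = range / 2^n = 196.2/2^16 = 196.2/65536 = 0.0030

0.0030 m


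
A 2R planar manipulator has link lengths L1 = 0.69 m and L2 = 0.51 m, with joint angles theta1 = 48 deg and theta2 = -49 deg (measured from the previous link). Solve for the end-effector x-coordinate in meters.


x = L1*cos(th1) + L2*cos(th1+th2) = 0.69*cos(48 deg) + 0.51*cos(-1 deg) = 0.9716

0.9716 m


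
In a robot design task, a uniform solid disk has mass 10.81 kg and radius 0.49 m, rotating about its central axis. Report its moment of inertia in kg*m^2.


I = (1/2)*m*R^2 = 0.5*10.81*0.49^2 = 1.2977

1.2977 kg*m^2


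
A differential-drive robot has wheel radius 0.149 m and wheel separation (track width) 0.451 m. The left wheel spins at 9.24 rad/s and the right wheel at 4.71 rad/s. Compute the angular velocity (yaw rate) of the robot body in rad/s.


omega = r*(wR - wL)/L = 0.149*(4.71 - (9.24))/0.451 = -1.4966

-1.4966 rad/s


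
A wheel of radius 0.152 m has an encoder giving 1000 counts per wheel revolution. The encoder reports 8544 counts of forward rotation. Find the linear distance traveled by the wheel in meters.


revs = 8544/1000 = 8.544000
d = revs * 2*pi*r = 8.544000 * 2*pi*0.152 = 8.1599

8.1599 m


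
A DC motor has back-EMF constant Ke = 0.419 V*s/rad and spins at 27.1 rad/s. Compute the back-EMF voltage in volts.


V_emf = Ke * omega = 0.419*27.1 = 11.3549

11.3549 V


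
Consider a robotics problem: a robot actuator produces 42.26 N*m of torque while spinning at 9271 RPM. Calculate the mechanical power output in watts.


omega = 9271 * 2*pi/60 = 970.856850 rad/s
P = tau * omega = 42.26 * 970.856850 = 41028.4105

41028.4105 W


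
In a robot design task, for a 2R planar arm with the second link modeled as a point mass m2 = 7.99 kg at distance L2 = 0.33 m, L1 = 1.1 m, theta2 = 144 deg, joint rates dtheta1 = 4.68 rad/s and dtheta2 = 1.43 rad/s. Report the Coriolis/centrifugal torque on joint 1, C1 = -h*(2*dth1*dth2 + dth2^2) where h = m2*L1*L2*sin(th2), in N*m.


h = m2*L1*L2*sin(th2) = 7.99*1.1*0.33*sin(144 deg) = 1.704795
C1 = -h*(2*4.68*1.43 + 1.43^2) = -1.704795*15.4297 = -26.3045

-26.3045 N*m


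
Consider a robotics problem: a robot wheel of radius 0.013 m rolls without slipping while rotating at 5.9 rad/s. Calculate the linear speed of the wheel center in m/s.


v = omega * r = 5.9 * 0.013 = 0.0767

0.0767 m/s


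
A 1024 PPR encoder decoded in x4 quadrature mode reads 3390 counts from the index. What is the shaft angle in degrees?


angle = counts * 360 / (PPR*4) = 3390 * 360 / 4096 = 297.9492

297.9492 degrees


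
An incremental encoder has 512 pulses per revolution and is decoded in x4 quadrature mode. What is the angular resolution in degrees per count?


resolution = 360 / (PPR * 4) = 360 / 2048 = 0.1758

0.1758 degrees


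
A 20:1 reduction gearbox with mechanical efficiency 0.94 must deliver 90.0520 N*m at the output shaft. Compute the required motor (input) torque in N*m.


tau_in = tau_out / (N * eta) = 90.0520 / (20 * 0.94) = 4.7900

4.7900 N*m


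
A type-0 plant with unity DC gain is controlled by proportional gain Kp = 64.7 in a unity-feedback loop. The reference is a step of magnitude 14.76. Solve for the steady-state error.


e_ss = R/(1 + Kp) = 14.76/(1 + 64.7) = 14.76/65.7000 = 0.2247

0.2247


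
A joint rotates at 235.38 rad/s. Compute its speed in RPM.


RPM = 235.38 * 60/(2*pi) = 2247.7134

2247.7134 RPM


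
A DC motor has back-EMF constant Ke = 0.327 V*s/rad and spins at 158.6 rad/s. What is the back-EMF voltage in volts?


V_emf = Ke * omega = 0.327*158.6 = 51.8622

51.8622 V


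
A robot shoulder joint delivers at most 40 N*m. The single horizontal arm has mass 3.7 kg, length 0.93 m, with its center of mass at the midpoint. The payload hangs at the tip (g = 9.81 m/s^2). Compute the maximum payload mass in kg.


tau_arm = m_arm*g*(L/2) = 3.7*9.81*0.93/2 = 16.8781 N*m
tau_payload = tau_max - tau_arm = 40 - 16.8781 = 23.1219
m_payload = tau_payload / (g*L) = 23.1219 / (9.81*0.93) = 2.5344

2.5344 kg


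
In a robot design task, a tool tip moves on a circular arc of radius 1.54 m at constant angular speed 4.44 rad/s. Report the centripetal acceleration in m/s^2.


a_c = omega^2 * r = 4.44^2 * 1.54 = 30.3589

30.3589 m/s^2


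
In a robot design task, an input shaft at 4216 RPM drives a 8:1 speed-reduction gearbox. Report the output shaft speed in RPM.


omega_out = omega_in / N = 4216 / 8 = 527.0000

527.0000 RPM


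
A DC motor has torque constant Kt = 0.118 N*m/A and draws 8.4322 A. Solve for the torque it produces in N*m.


tau = Kt * I = 0.118*8.4322 = 0.9950

0.9950 N*m


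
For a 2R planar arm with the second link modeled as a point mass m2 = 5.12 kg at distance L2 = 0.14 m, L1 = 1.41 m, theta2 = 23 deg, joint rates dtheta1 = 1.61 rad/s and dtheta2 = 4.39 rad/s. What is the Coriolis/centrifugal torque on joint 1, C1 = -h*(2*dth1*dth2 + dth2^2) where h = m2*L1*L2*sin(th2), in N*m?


h = m2*L1*L2*sin(th2) = 5.12*1.41*0.14*sin(23 deg) = 0.394907
C1 = -h*(2*1.61*4.39 + 4.39^2) = -0.394907*33.4079 = -13.1930

-13.1930 N*m


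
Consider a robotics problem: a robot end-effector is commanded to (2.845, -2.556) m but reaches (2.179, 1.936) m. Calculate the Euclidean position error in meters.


dx = 2.179 - (2.845) = -0.6660, dy = 1.936 - (-2.556) = 4.4920
err = sqrt(0.443556 + 20.178064) = 4.5411

4.5411 m


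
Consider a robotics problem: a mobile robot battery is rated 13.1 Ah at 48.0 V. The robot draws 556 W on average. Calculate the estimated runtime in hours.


E = 13.1*48.0 = 628.8000 Wh
t = E/P = 628.8000/556 = 1.1309

1.1309 hours


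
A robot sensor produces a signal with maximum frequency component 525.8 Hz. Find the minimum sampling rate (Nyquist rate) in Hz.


f_s,min = 2*f_max = 2*525.8 = 1051.6000

1051.6000 Hz


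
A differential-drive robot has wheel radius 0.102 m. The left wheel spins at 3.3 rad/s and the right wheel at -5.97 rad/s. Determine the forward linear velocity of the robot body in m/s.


v = r*(wR + wL)/2 = 0.102*(-5.97 + 3.3)/2 = -0.1362

-0.1362 m/s


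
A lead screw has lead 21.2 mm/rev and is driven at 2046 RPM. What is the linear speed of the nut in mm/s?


v = lead * (RPM/60) = 21.2*2046/60 = 722.9200

722.9200 mm/s


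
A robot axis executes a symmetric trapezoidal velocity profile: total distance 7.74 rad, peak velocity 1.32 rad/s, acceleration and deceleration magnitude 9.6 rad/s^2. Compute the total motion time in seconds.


t_acc = v/a = 1.32/9.6 = 0.137500 s
d_acc = v^2/(2a) = 0.090750 rad (each ramp)
d_cruise = 7.74 - 2*0.090750 = 7.558500 rad
t_cruise = 7.558500/1.32 = 5.726136 s
t_total = 2*0.137500 + 5.726136 = 6.0011

6.0011 s


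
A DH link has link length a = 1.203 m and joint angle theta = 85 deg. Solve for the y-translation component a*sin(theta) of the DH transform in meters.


a*sin(theta) = 1.203*sin(85 deg) = 1.1984

1.1984 m


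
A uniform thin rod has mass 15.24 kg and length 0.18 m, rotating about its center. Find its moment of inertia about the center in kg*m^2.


I = (1/12)*m*L^2 = (1/12)*15.24*0.18^2 = 0.0411

0.0411 kg*m^2


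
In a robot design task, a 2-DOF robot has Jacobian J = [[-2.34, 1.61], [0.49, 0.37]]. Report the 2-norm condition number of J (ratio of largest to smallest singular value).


JJ^T eigenvalues: trace(JJ^T) = 8.4447, det(JJ^T) = det(J)^2 = 2.73803209
s_max^2 = (8.4447 + sqrt(60.36082973))/2 = 8.10696162
s_min^2 = (8.4447 - sqrt(60.36082973))/2 = 0.33773838
kappa = s_max/s_min = sqrt(8.10696162/0.33773838) = 4.8994

4.8994


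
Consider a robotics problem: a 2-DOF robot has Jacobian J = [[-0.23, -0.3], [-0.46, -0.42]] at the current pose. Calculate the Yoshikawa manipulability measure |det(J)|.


det(J) = -0.23*-0.42 - (-0.3)*(-0.46) = -0.0414
|det(J)| = 0.0414

0.0414


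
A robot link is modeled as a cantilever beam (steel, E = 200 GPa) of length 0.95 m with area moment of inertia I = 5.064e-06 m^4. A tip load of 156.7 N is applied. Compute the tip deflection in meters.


delta = F*L^3/(3*E*I) = 156.7*0.95^3/(3*2.000e+11*5.064e-06)
      = 134.3506625/3038400 = 4.4218e-05

4.4218e-05 m


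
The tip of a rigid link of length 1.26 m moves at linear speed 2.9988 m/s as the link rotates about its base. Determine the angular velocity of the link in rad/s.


omega = v / L = 2.9988 / 1.26 = 2.3800

2.3800 rad/s


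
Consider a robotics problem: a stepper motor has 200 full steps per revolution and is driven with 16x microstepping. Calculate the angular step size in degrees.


step = 360/(200*16) = 360/3200 = 0.1125

0.1125 degrees


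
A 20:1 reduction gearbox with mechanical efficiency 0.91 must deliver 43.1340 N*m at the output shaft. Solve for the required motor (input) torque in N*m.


tau_in = tau_out / (N * eta) = 43.1340 / (20 * 0.91) = 2.3700

2.3700 N*m


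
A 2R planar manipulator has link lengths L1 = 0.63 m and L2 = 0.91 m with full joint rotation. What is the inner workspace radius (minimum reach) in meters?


r_min = |L1 - L2| = |0.63 - 0.91| = 0.2800

0.2800 m


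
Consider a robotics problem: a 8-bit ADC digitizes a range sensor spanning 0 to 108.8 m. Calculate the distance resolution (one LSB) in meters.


res = range / 2^n = 108.8/2^8 = 108.8/256 = 0.4250

0.4250 m


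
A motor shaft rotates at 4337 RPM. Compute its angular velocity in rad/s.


omega = 4337 * 2*pi/60 = 454.1696

454.1696 rad/s


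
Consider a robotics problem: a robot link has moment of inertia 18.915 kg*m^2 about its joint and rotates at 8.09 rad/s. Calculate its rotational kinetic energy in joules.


KE = (1/2)*I*omega^2 = 0.5*18.915*8.09^2 = 618.9754

618.9754 J


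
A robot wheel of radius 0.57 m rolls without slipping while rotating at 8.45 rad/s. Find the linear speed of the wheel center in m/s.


v = omega * r = 8.45 * 0.57 = 4.8165

4.8165 m/s


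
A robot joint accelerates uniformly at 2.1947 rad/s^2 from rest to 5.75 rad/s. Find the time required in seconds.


t = delta_omega / alpha = 5.75 / 2.1947 = 2.6199

2.6199 s


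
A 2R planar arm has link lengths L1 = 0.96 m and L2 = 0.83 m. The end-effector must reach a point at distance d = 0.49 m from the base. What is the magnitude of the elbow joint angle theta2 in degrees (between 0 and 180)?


cos(th2) = (d^2 - L1^2 - L2^2)/(2*L1*L2) = (0.49^2 - 0.96^2 - 0.83^2)/(2*0.96*0.83) = -0.85993976
th2 = acos(-0.85993976) = 149.3098 deg

149.3098 degrees


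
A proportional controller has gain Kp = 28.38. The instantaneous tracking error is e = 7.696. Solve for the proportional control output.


u_P = Kp * e = 28.38 * 7.696 = 218.4125

218.4125


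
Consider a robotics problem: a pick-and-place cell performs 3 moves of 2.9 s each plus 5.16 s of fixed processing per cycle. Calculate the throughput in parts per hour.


T_cycle = 3*2.9 + 5.16 = 13.8600 s
rate = 3600/T = 259.7403

259.7403 parts/hour


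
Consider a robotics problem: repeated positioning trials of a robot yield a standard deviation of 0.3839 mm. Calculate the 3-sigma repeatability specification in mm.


repeatability = 3*sigma = 3*0.3839 = 1.1517

1.1517 mm


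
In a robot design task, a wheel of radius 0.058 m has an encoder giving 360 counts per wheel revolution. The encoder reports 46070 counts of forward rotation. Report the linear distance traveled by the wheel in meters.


revs = 46070/360 = 127.972222
d = revs * 2*pi*r = 127.972222 * 2*pi*0.058 = 46.6362

46.6362 m


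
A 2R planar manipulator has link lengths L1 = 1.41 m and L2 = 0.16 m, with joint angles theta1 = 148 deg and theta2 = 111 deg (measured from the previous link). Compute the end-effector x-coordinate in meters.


x = L1*cos(th1) + L2*cos(th1+th2) = 1.41*cos(148 deg) + 0.16*cos(259 deg) = -1.2263

-1.2263 m


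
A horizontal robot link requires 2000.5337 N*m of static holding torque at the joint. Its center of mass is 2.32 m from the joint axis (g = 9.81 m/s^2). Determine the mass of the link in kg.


m = tau / (g*L) = 2000.5337 / (9.81 * 2.32) = 87.9000

87.9000 kg


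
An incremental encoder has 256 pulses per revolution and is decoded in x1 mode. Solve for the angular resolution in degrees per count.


resolution = 360 / (PPR * 1) = 360 / 256 = 1.4062

1.4062 degrees


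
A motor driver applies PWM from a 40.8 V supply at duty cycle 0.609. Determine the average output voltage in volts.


V_avg = V_supply * D = 40.8*0.609 = 24.8472

24.8472 V


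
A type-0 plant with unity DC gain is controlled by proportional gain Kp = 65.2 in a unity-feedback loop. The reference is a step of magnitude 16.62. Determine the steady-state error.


e_ss = R/(1 + Kp) = 16.62/(1 + 65.2) = 16.62/66.2000 = 0.2511

0.2511


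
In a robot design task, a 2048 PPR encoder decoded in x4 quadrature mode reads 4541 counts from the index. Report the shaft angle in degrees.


angle = counts * 360 / (PPR*4) = 4541 * 360 / 8192 = 199.5557

199.5557 degrees


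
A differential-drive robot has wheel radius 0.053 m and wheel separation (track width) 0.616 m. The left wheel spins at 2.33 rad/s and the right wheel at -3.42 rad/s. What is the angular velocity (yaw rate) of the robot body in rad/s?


omega = r*(wR - wL)/L = 0.053*(-3.42 - (2.33))/0.616 = -0.4947

-0.4947 rad/s
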